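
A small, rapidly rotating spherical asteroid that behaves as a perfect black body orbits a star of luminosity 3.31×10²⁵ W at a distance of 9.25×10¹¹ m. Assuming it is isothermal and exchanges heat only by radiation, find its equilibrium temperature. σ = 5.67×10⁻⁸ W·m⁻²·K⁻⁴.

First find the stellar flux at distance d: S = L/(4πd²) = 3.31×10²⁵/(4π·(9.25×10¹¹)²) = 3.078 W/m².
For an isothermal sphere, absorbed (1−a)S·πr² = emitted σ·4πr²·T⁴, so T⁴ = (1−a)S/(4σ).
T⁴ = 1.00·3.078/(4·5.67×10⁻⁸) = 1.357×10⁷ K⁴.

T ≈ 60.7 K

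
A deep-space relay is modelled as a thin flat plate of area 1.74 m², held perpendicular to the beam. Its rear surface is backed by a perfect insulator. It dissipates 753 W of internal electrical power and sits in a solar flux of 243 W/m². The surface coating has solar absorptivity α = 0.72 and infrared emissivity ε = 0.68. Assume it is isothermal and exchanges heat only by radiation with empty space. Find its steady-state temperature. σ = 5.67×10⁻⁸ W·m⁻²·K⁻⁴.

At steady state, absorbed solar power + internal power = radiated power.
Absorbed: α·S·A_cross = 0.72·243·1.740 = 304.4 W (cross-section A).
Total input = 304.4 + 753 = 1057 W.
Radiated: εσ·A_surf·T⁴ with A_surf = A = 1.740 m².
T⁴ = 1057/(0.68·5.67×10⁻⁸·1.740) = 1.576×10¹⁰ K⁴.

T ≈ 354 K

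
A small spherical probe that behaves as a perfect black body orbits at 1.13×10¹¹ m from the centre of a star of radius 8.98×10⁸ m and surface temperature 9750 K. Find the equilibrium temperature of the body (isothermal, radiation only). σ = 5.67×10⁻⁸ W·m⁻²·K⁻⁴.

The star's surface emits σT_*⁴; at distance d the flux is S = σT_*⁴(R_*/d)².
S = 5.67×10⁻⁸·(9750)⁴·(8.98×10⁸/1.13×10¹¹)² = 32360 W/m².
For an isothermal sphere T⁴ = (1−a)S/(4σ) = 1.427×10¹¹ K⁴.

T ≈ 615 K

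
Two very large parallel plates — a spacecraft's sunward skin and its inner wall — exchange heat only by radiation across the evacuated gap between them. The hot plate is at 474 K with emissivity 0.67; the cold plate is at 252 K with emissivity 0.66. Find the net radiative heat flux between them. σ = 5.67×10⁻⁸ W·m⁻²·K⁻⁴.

For two infinite grey parallel plates, q = σ(T₁⁴ − T₂⁴)/(1/ε₁ + 1/ε₂ − 1).
T₁⁴ − T₂⁴ = 5.048×10¹⁰ − 4.033×10⁹ = 4.645×10¹⁰ K⁴.
1/ε₁ + 1/ε₂ − 1 = 1.493 + 1.515 − 1 = 2.008.
q = 5.67×10⁻⁸ × 4.645×10¹⁰ / 2.008.

q ≈ 1310 W/m²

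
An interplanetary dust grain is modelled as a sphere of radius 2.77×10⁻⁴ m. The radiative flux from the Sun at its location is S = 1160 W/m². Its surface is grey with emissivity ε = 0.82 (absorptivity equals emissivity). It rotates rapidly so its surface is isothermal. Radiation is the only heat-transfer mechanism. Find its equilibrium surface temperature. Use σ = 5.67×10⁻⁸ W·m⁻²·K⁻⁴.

At equilibrium, absorbed power = emitted power.
Absorbing cross-section = πr² = 2.411×10⁻⁷ m²; emitting surface = 4πr² = 9.642×10⁻⁷ m² (ratio 4).
εS·A_cross = εσ·A_surf·T⁴  ⇒  T⁴ = S/(4σ)   (ε cancels).
T⁴ = 1160/(4·5.67×10⁻⁸) = 5.115×10⁹ K⁴.
T = (5.115×10⁹)^(1/4).

T ≈ 267 K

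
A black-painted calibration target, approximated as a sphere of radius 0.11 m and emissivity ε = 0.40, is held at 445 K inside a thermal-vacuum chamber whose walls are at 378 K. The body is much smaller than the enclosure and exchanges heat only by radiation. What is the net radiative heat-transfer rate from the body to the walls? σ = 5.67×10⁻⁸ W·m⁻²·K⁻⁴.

For a small grey body in a large enclosure: P_net = εσA(T_body⁴ − T_wall⁴).
A = 4πr² = 0.1521 m²; T_body⁴ − T_wall⁴ = 3.921×10¹⁰ − 2.042×10¹⁰ = 1.880×10¹⁰ K⁴.
|P_net| = 0.40·5.67×10⁻⁸·0.1521·1.880×10¹⁰.

P_net ≈ 64.8 W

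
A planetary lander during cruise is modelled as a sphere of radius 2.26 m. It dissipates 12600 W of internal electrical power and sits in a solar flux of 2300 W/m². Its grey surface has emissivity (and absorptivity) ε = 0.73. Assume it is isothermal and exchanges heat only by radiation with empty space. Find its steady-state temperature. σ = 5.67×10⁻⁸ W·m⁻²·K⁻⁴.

T ≈ 349 K

At steady state, absorbed solar power + internal power = radiated power.
Absorbed: α·S·A_cross = 0.73·2300·16.05 = 26940 W (cross-section πr²).
Total input = 26940 + 12600 = 39540 W.
Radiated: εσ·A_surf·T⁴ with A_surf = 4πr² = 64.18 m².
T⁴ = 39540/(0.73·5.67×10⁻⁸·64.18) = 1.488×10¹⁰ K⁴.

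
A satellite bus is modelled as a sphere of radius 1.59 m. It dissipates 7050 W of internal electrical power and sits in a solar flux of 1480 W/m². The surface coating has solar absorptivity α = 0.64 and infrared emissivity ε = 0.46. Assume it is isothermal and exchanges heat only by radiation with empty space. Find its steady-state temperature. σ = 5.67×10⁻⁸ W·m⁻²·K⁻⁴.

At steady state, absorbed solar power + internal power = radiated power.
Absorbed: α·S·A_cross = 0.64·1480·7.942 = 7523 W (cross-section πr²).
Total input = 7523 + 7050 = 14570 W.
Radiated: εσ·A_surf·T⁴ with A_surf = 4πr² = 31.77 m².
T⁴ = 14570/(0.46·5.67×10⁻⁸·31.77) = 1.759×10¹⁰ K⁴.

T ≈ 364 K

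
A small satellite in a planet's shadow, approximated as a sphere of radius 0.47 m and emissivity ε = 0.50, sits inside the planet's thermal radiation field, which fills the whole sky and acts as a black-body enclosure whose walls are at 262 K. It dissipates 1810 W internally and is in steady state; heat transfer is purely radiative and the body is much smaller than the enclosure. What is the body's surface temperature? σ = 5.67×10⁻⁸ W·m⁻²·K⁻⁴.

T ≈ 408 K

For a small grey body in a large enclosure, net radiated power = εσA(T⁴ − T_w⁴).
Steady state: P = εσA(T⁴ − T_w⁴) with A = 4πr² = 2.776 m².
T⁴ = P/(εσA) + T_w⁴ = 1810/(0.50·5.67×10⁻⁸·2.776) + (262)⁴
    = 2.300×10¹⁰ + 4.712×10⁹ = 2.771×10¹⁰ K⁴.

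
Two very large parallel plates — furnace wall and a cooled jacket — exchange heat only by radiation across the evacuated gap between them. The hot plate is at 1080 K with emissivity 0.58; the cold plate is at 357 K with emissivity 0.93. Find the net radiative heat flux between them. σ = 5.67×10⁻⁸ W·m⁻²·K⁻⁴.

q ≈ 42400 W/m²

For two infinite grey parallel plates, q = σ(T₁⁴ − T₂⁴)/(1/ε₁ + 1/ε₂ − 1).
T₁⁴ − T₂⁴ = 1.360×10¹² − 1.624×10¹⁰ = 1.344×10¹² K⁴.
1/ε₁ + 1/ε₂ − 1 = 1.724 + 1.075 − 1 = 1.799.
q = 5.67×10⁻⁸ × 1.344×10¹² / 1.799.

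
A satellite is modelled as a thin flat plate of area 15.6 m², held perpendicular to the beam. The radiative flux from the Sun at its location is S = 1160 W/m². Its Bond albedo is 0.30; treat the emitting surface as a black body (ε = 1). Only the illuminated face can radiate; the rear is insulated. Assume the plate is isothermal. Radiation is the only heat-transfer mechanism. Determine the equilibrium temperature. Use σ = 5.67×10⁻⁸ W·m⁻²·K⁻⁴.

At equilibrium, absorbed power = emitted power.
Absorbing cross-section = A = 15.60 m²; emitting surface = A = 15.60 m² (ratio 1).
(1−a)S·A_cross = εσ·A_surf·T⁴  ⇒  T⁴ = (1−a)S/(1σ).
T⁴ = 0.700·1160/(1·5.67×10⁻⁸) = 1.432×10¹⁰ K⁴.
T = (1.432×10¹⁰)^(1/4).

T ≈ 346 K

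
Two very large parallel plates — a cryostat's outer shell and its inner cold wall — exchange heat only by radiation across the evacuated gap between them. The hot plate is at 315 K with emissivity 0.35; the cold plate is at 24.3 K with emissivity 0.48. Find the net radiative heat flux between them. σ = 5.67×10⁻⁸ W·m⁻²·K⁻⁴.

For two infinite grey parallel plates, q = σ(T₁⁴ − T₂⁴)/(1/ε₁ + 1/ε₂ − 1).
T₁⁴ − T₂⁴ = 9.846×10⁹ − 3.487×10⁵ = 9.845×10⁹ K⁴.
1/ε₁ + 1/ε₂ − 1 = 2.857 + 2.083 − 1 = 3.940.
q = 5.67×10⁻⁸ × 9.845×10⁹ / 3.940.

q ≈ 142 W/m²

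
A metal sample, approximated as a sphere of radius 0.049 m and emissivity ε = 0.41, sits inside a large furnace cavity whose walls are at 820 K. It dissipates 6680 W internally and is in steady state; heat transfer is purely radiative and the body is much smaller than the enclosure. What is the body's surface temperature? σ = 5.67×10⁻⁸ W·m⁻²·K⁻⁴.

For a small grey body in a large enclosure, net radiated power = εσA(T⁴ − T_w⁴).
Steady state: P = εσA(T⁴ − T_w⁴) with A = 4πr² = 0.03017 m².
T⁴ = P/(εσA) + T_w⁴ = 6680/(0.41·5.67×10⁻⁸·0.03017) + (820)⁴
    = 9.524×10¹² + 4.521×10¹¹ = 9.976×10¹² K⁴.

T ≈ 1780 K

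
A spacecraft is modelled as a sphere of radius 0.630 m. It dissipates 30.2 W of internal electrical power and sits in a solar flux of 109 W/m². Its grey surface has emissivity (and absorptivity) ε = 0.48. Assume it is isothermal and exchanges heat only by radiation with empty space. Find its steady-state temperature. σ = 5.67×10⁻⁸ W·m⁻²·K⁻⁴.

T ≈ 163 K

At steady state, absorbed solar power + internal power = radiated power.
Absorbed: α·S·A_cross = 0.48·109·1.247 = 65.24 W (cross-section πr²).
Total input = 65.24 + 30.2 = 95.44 W.
Radiated: εσ·A_surf·T⁴ with A_surf = 4πr² = 4.988 m².
T⁴ = 95.44/(0.48·5.67×10⁻⁸·4.988) = 7.031×10⁸ K⁴.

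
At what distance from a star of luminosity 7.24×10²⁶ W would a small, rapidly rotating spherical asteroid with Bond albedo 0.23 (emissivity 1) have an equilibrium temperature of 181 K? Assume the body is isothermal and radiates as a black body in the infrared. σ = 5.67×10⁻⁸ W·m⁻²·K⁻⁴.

d ≈ 4.27×10¹¹ m

For an isothermal black-emitting sphere, (1−a)S·πr² = σ·4πr²·T⁴ ⇒ S = 4σT⁴/(1−a).
S = 4·5.67×10⁻⁸·(181)⁴/0.770 = 316.1 W/m².
Flux falls as S = L/(4πd²), so d = √(L/(4πS)) = √(7.24×10²⁶/(4π·316.1)).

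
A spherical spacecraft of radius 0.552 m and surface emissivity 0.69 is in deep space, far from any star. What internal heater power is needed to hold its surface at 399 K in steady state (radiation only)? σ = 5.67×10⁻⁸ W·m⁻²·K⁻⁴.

P ≈ 3800 W

P = εσ·4πr²·T⁴.
4πr² = 3.829 m²; T⁴ = 2.534×10¹⁰ K⁴.
P = 0.69·5.67×10⁻⁸·3.829·2.534×10¹⁰.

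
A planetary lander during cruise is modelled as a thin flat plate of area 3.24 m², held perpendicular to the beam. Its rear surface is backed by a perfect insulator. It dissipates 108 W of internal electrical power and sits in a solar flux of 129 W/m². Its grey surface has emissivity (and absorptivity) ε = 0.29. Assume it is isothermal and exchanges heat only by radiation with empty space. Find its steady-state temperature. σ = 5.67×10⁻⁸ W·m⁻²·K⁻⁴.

T ≈ 256 K

At steady state, absorbed solar power + internal power = radiated power.
Absorbed: α·S·A_cross = 0.29·129·3.240 = 121.2 W (cross-section A).
Total input = 121.2 + 108 = 229.2 W.
Radiated: εσ·A_surf·T⁴ with A_surf = A = 3.240 m².
T⁴ = 229.2/(0.29·5.67×10⁻⁸·3.240) = 4.302×10⁹ K⁴.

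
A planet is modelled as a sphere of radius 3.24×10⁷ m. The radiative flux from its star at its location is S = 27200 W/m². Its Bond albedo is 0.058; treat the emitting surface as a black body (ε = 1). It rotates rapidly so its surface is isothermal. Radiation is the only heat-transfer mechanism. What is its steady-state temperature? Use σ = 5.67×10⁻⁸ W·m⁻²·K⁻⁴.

T ≈ 580 K

At equilibrium, absorbed power = emitted power.
Absorbing cross-section = πr² = 3.298×10¹⁵ m²; emitting surface = 4πr² = 1.319×10¹⁶ m² (ratio 4).
(1−a)S·A_cross = εσ·A_surf·T⁴  ⇒  T⁴ = (1−a)S/(4σ).
T⁴ = 0.942·27200/(4·5.67×10⁻⁸) = 1.130×10¹¹ K⁴.
T = (1.130×10¹¹)^(1/4).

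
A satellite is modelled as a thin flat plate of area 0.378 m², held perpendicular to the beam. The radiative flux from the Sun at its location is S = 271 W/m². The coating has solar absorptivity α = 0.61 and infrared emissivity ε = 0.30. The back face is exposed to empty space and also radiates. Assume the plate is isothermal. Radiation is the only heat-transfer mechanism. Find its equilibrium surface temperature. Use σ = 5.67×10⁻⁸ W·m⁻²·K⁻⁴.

At equilibrium, absorbed power = emitted power.
Absorbing cross-section = A = 0.3780 m²; emitting surface = 2A = 0.7560 m² (ratio 2).
αS·A_cross = εσ·A_surf·T⁴  ⇒  T⁴ = αS/(ε·2σ).
T⁴ = 0.610·271/(0.30·2·5.67×10⁻⁸) = 4.859×10⁹ K⁴.
T = (4.859×10⁹)^(1/4).

T ≈ 264 K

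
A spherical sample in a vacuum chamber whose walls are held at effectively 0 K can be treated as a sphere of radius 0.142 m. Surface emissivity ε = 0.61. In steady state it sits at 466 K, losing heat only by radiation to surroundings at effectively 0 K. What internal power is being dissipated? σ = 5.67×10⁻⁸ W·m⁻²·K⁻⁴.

P ≈ 413 W

Steady state: P = εσA T⁴.
A = 4πr² = 0.2534 m²; T⁴ = (466)⁴ = 4.716×10¹⁰ K⁴.
P = 0.61 × 5.67×10⁻⁸ × 0.2534 × 4.716×10¹⁰.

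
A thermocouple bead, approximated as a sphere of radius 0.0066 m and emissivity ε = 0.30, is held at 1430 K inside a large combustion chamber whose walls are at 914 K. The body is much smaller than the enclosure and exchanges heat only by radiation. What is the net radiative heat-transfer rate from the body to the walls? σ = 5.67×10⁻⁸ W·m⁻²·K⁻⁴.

P_net ≈ 32.4 W

For a small grey body in a large enclosure: P_net = εσA(T_body⁴ − T_wall⁴).
A = 4πr² = 5.474×10⁻⁴ m²; T_body⁴ − T_wall⁴ = 4.182×10¹² − 6.979×10¹¹ = 3.484×10¹² K⁴.
|P_net| = 0.30·5.67×10⁻⁸·5.474×10⁻⁴·3.484×10¹².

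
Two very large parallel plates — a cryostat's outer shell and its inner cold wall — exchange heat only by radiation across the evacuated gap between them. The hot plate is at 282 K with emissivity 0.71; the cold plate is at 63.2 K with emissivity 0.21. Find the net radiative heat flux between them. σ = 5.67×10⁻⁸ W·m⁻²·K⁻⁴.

q ≈ 69.2 W/m²

For two infinite grey parallel plates, q = σ(T₁⁴ − T₂⁴)/(1/ε₁ + 1/ε₂ − 1).
T₁⁴ − T₂⁴ = 6.324×10⁹ − 1.595×10⁷ = 6.308×10⁹ K⁴.
1/ε₁ + 1/ε₂ − 1 = 1.408 + 4.762 − 1 = 5.170.
q = 5.67×10⁻⁸ × 6.308×10⁹ / 5.170.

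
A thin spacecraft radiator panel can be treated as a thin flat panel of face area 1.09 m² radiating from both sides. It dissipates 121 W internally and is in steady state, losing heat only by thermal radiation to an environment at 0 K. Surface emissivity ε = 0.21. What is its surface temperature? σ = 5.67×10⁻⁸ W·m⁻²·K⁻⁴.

T ≈ 261 K

Steady state: internal power = radiated power, P = εσA T⁴.
Radiating area A = 2·1.09 = 2.180 m².
T⁴ = P/(εσA) = 121/(0.21·5.67×10⁻⁸·2.180) = 4.662×10⁹ K⁴.
T = (4.662×10⁹)^(1/4).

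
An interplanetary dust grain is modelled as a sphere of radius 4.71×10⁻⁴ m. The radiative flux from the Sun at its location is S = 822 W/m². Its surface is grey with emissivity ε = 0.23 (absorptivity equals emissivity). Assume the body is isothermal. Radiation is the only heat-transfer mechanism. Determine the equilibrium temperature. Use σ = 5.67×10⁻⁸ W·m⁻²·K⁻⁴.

T ≈ 245 K

At equilibrium, absorbed power = emitted power.
Absorbing cross-section = πr² = 6.969×10⁻⁷ m²; emitting surface = 4πr² = 2.788×10⁻⁶ m² (ratio 4).
εS·A_cross = εσ·A_surf·T⁴  ⇒  T⁴ = S/(4σ)   (ε cancels).
T⁴ = 822/(4·5.67×10⁻⁸) = 3.624×10⁹ K⁴.
T = (3.624×10⁹)^(1/4).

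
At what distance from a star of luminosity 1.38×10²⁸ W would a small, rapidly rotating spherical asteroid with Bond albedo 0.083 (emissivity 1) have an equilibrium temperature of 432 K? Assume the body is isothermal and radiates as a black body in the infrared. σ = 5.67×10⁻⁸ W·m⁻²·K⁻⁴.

For an isothermal black-emitting sphere, (1−a)S·πr² = σ·4πr²·T⁴ ⇒ S = 4σT⁴/(1−a).
S = 4·5.67×10⁻⁸·(432)⁴/0.917 = 8614 W/m².
Flux falls as S = L/(4πd²), so d = √(L/(4πS)) = √(1.38×10²⁸/(4π·8614)).

d ≈ 3.57×10¹¹ m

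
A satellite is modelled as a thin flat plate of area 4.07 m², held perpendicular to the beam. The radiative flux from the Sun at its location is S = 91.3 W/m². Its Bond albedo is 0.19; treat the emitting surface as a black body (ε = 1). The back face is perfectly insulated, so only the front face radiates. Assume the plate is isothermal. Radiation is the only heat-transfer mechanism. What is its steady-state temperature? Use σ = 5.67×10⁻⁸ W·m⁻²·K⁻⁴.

T ≈ 190 K

At equilibrium, absorbed power = emitted power.
Absorbing cross-section = A = 4.070 m²; emitting surface = A = 4.070 m² (ratio 1).
(1−a)S·A_cross = εσ·A_surf·T⁴  ⇒  T⁴ = (1−a)S/(1σ).
T⁴ = 0.810·91.3/(1·5.67×10⁻⁸) = 1.304×10⁹ K⁴.
T = (1.304×10⁹)^(1/4).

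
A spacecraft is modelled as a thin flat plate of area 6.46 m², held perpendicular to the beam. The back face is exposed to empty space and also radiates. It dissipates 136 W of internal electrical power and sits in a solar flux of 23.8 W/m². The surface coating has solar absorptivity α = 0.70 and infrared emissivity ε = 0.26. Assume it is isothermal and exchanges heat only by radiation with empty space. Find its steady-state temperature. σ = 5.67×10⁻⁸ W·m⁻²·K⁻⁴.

T ≈ 189 K

At steady state, absorbed solar power + internal power = radiated power.
Absorbed: α·S·A_cross = 0.70·23.8·6.460 = 107.6 W (cross-section A).
Total input = 107.6 + 136 = 243.6 W.
Radiated: εσ·A_surf·T⁴ with A_surf = 2A = 12.92 m².
T⁴ = 243.6/(0.26·5.67×10⁻⁸·12.92) = 1.279×10⁹ K⁴.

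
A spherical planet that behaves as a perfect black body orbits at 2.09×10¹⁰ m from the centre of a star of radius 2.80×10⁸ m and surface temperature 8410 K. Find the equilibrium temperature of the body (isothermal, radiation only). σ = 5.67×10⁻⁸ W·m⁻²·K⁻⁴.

The star's surface emits σT_*⁴; at distance d the flux is S = σT_*⁴(R_*/d)².
S = 5.67×10⁻⁸·(8410)⁴·(2.80×10⁸/2.09×10¹⁰)² = 50910 W/m².
For an isothermal sphere T⁴ = (1−a)S/(4σ) = 2.245×10¹¹ K⁴.

T ≈ 688 K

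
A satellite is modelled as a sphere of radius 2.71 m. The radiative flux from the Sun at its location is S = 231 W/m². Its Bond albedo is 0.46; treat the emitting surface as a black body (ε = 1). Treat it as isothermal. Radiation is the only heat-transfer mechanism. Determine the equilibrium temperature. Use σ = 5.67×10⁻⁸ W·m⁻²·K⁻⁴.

T ≈ 153 K

At equilibrium, absorbed power = emitted power.
Absorbing cross-section = πr² = 23.07 m²; emitting surface = 4πr² = 92.29 m² (ratio 4).
(1−a)S·A_cross = εσ·A_surf·T⁴  ⇒  T⁴ = (1−a)S/(4σ).
T⁴ = 0.540·231/(4·5.67×10⁻⁸) = 5.500×10⁸ K⁴.
T = (5.500×10⁸)^(1/4).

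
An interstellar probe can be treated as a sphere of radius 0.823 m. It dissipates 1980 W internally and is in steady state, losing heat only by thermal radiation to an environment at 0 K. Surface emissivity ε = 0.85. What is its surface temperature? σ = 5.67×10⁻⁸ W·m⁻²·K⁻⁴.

Steady state: internal power = radiated power, P = εσA T⁴.
Radiating area A = 4πr² = 8.512 m².
T⁴ = P/(εσA) = 1980/(0.85·5.67×10⁻⁸·8.512) = 4.827×10⁹ K⁴.
T = (4.827×10⁹)^(1/4).

T ≈ 264 K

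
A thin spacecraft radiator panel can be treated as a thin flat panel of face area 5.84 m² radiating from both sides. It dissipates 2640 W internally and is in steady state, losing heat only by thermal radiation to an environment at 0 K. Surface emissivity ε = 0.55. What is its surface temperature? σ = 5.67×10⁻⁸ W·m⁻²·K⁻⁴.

Steady state: internal power = radiated power, P = εσA T⁴.
Radiating area A = 2·5.84 = 11.68 m².
T⁴ = P/(εσA) = 2640/(0.55·5.67×10⁻⁸·11.68) = 7.248×10⁹ K⁴.
T = (7.248×10⁹)^(1/4).

T ≈ 292 K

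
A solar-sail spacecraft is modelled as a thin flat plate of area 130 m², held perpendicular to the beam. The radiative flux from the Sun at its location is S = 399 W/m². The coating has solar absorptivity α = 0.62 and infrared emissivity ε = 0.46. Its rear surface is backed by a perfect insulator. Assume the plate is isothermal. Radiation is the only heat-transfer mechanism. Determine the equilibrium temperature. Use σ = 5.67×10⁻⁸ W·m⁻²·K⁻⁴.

T ≈ 312 K

At equilibrium, absorbed power = emitted power.
Absorbing cross-section = A = 130.0 m²; emitting surface = A = 130.0 m² (ratio 1).
αS·A_cross = εσ·A_surf·T⁴  ⇒  T⁴ = αS/(ε·1σ).
T⁴ = 0.620·399/(0.46·1·5.67×10⁻⁸) = 9.485×10⁹ K⁴.
T = (9.485×10⁹)^(1/4).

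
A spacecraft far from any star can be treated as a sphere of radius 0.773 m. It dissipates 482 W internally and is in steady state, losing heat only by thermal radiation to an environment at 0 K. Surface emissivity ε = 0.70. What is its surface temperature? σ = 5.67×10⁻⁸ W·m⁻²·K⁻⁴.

T ≈ 201 K

Steady state: internal power = radiated power, P = εσA T⁴.
Radiating area A = 4πr² = 7.509 m².
T⁴ = P/(εσA) = 482/(0.70·5.67×10⁻⁸·7.509) = 1.617×10⁹ K⁴.
T = (1.617×10⁹)^(1/4).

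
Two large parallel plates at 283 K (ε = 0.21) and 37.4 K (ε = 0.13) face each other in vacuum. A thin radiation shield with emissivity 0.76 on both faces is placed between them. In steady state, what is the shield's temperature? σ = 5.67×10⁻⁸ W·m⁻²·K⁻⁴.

T_s ≈ 250 K

In steady state the net flux on the hot side equals that on the cold side.
σ(T₁⁴−T_s⁴)/D₁ = σ(T_s⁴−T₂⁴)/D₂, with D₁ = 1/ε₁+1/ε_s−1 = 5.078, D₂ = 1/ε_s+1/ε₂−1 = 8.008.
Solve for T_s⁴: T_s⁴ = (D₂·T₁⁴ + D₁·T₂⁴)/(D₁+D₂) = 3.926×10⁹ K⁴.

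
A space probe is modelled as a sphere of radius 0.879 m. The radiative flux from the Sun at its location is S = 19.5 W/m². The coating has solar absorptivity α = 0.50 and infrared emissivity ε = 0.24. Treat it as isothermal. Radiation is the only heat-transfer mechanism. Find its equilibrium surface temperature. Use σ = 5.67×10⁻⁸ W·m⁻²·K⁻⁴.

At equilibrium, absorbed power = emitted power.
Absorbing cross-section = πr² = 2.427 m²; emitting surface = 4πr² = 9.709 m² (ratio 4).
αS·A_cross = εσ·A_surf·T⁴  ⇒  T⁴ = αS/(ε·4σ).
T⁴ = 0.500·19.5/(0.24·4·5.67×10⁻⁸) = 1.791×10⁸ K⁴.
T = (1.791×10⁸)^(1/4).

T ≈ 116 K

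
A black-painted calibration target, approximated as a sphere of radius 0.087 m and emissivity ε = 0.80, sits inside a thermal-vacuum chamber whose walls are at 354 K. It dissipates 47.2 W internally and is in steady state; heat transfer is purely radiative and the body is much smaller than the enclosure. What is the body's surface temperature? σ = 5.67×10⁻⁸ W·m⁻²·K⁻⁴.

For a small grey body in a large enclosure, net radiated power = εσA(T⁴ − T_w⁴).
Steady state: P = εσA(T⁴ − T_w⁴) with A = 4πr² = 0.09511 m².
T⁴ = P/(εσA) + T_w⁴ = 47.2/(0.80·5.67×10⁻⁸·0.09511) + (354)⁴
    = 1.094×10¹⁰ + 1.570×10¹⁰ = 2.664×10¹⁰ K⁴.

T ≈ 404 K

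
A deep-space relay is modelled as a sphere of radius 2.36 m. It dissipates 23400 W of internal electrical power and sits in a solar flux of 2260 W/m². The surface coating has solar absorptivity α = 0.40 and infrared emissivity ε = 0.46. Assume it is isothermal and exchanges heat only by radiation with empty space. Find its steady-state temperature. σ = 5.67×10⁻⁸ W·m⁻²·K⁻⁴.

At steady state, absorbed solar power + internal power = radiated power.
Absorbed: α·S·A_cross = 0.40·2260·17.50 = 15820 W (cross-section πr²).
Total input = 15820 + 23400 = 39220 W.
Radiated: εσ·A_surf·T⁴ with A_surf = 4πr² = 69.99 m².
T⁴ = 39220/(0.46·5.67×10⁻⁸·69.99) = 2.148×10¹⁰ K⁴.

T ≈ 383 K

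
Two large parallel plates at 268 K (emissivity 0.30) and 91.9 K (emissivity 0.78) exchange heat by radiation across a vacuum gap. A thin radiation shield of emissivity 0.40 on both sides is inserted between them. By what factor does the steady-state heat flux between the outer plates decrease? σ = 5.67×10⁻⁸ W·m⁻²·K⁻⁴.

factor ≈ 2.11

Without shield: q₀ = σΔ(T⁴)/(1/ε₁+1/ε₂−1) with denominator 3.615.
With shield the two gaps are in series; the resistances add: (1/ε₁+1/ε_s−1)+(1/ε_s+1/ε₂−1) = 4.833+2.782 = 7.615.
Heat-flux ratio q₀/q = 7.615/3.615.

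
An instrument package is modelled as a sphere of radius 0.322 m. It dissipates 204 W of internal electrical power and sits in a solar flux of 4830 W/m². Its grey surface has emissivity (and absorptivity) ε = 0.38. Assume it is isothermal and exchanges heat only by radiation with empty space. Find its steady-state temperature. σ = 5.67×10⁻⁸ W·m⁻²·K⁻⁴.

At steady state, absorbed solar power + internal power = radiated power.
Absorbed: α·S·A_cross = 0.38·4830·0.3257 = 597.9 W (cross-section πr²).
Total input = 597.9 + 204 = 801.9 W.
Radiated: εσ·A_surf·T⁴ with A_surf = 4πr² = 1.303 m².
T⁴ = 801.9/(0.38·5.67×10⁻⁸·1.303) = 2.856×10¹⁰ K⁴.

T ≈ 411 K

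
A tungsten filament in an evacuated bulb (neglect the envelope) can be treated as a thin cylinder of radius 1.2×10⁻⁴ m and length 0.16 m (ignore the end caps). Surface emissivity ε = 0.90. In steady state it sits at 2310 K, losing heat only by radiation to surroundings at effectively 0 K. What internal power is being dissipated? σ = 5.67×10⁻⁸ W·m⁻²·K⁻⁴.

Steady state: P = εσA T⁴.
A = 2πrL = 1.206×10⁻⁴ m²; T⁴ = (2310)⁴ = 2.847×10¹³ K⁴.
P = 0.90 × 5.67×10⁻⁸ × 1.206×10⁻⁴ × 2.847×10¹³.

P ≈ 175 W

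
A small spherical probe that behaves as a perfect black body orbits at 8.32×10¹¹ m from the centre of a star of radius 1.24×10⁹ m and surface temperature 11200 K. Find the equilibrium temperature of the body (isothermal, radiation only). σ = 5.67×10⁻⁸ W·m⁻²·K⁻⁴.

The star's surface emits σT_*⁴; at distance d the flux is S = σT_*⁴(R_*/d)².
S = 5.67×10⁻⁸·(11200)⁴·(1.24×10⁹/8.32×10¹¹)² = 1982 W/m².
For an isothermal sphere T⁴ = (1−a)S/(4σ) = 8.738×10⁹ K⁴.

T ≈ 306 K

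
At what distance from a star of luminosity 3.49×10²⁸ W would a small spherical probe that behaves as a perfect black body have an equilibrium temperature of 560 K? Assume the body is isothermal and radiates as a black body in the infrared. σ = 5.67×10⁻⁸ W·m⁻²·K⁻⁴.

For an isothermal black-emitting sphere, (1−a)S·πr² = σ·4πr²·T⁴ ⇒ S = 4σT⁴/(1−a).
S = 4·5.67×10⁻⁸·(560)⁴/1.00 = 22300 W/m².
Flux falls as S = L/(4πd²), so d = √(L/(4πS)) = √(3.49×10²⁸/(4π·22300)).

d ≈ 3.53×10¹¹ m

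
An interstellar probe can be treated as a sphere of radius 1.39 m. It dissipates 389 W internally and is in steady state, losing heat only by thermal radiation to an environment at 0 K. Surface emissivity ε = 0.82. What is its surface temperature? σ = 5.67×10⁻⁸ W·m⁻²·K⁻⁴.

Steady state: internal power = radiated power, P = εσA T⁴.
Radiating area A = 4πr² = 24.28 m².
T⁴ = P/(εσA) = 389/(0.82·5.67×10⁻⁸·24.28) = 3.446×10⁸ K⁴.
T = (3.446×10⁸)^(1/4).

T ≈ 136 K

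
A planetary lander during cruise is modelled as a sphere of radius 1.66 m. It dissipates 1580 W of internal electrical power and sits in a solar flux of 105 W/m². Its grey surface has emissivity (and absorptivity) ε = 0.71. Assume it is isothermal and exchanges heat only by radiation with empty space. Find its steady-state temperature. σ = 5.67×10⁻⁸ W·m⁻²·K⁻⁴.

T ≈ 200 K

At steady state, absorbed solar power + internal power = radiated power.
Absorbed: α·S·A_cross = 0.71·105·8.657 = 645.4 W (cross-section πr²).
Total input = 645.4 + 1580 = 2225 W.
Radiated: εσ·A_surf·T⁴ with A_surf = 4πr² = 34.63 m².
T⁴ = 2225/(0.71·5.67×10⁻⁸·34.63) = 1.596×10⁹ K⁴.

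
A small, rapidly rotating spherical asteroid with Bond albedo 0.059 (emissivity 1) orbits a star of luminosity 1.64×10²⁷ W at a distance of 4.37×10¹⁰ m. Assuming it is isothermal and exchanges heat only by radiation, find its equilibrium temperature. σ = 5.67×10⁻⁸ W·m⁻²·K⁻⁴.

First find the stellar flux at distance d: S = L/(4πd²) = 1.64×10²⁷/(4π·(4.37×10¹⁰)²) = 68340 W/m².
For an isothermal sphere, absorbed (1−a)S·πr² = emitted σ·4πr²·T⁴, so T⁴ = (1−a)S/(4σ).
T⁴ = 0.941·68340/(4·5.67×10⁻⁸) = 2.835×10¹¹ K⁴.

T ≈ 730 K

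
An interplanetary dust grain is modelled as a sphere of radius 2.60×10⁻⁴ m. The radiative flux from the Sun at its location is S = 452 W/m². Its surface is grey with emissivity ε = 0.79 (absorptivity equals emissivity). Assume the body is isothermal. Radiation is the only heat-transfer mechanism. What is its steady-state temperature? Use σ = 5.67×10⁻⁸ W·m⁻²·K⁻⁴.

T ≈ 211 K

At equilibrium, absorbed power = emitted power.
Absorbing cross-section = πr² = 2.124×10⁻⁷ m²; emitting surface = 4πr² = 8.495×10⁻⁷ m² (ratio 4).
εS·A_cross = εσ·A_surf·T⁴  ⇒  T⁴ = S/(4σ)   (ε cancels).
T⁴ = 452/(4·5.67×10⁻⁸) = 1.993×10⁹ K⁴.
T = (1.993×10⁹)^(1/4).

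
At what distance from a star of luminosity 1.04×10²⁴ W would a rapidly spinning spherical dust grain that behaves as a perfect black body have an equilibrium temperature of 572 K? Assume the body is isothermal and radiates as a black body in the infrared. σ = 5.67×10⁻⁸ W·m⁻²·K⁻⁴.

For an isothermal black-emitting sphere, (1−a)S·πr² = σ·4πr²·T⁴ ⇒ S = 4σT⁴/(1−a).
S = 4·5.67×10⁻⁸·(572)⁴/1.00 = 24280 W/m².
Flux falls as S = L/(4πd²), so d = √(L/(4πS)) = √(1.04×10²⁴/(4π·24280)).

d ≈ 1.85×10⁹ m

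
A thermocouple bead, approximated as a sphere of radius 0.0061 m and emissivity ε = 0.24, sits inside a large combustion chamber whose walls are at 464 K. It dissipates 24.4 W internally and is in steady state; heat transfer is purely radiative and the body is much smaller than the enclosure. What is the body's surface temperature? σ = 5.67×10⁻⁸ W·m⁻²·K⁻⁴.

T ≈ 1400 K

For a small grey body in a large enclosure, net radiated power = εσA(T⁴ − T_w⁴).
Steady state: P = εσA(T⁴ − T_w⁴) with A = 4πr² = 4.676×10⁻⁴ m².
T⁴ = P/(εσA) + T_w⁴ = 24.4/(0.24·5.67×10⁻⁸·4.676×10⁻⁴) + (464)⁴
    = 3.835×10¹² + 4.635×10¹⁰ = 3.881×10¹² K⁴.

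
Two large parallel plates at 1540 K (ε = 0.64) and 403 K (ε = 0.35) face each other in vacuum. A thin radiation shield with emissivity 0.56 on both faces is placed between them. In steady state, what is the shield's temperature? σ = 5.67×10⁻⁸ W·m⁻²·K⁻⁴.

T_s ≈ 1360 K

In steady state the net flux on the hot side equals that on the cold side.
σ(T₁⁴−T_s⁴)/D₁ = σ(T_s⁴−T₂⁴)/D₂, with D₁ = 1/ε₁+1/ε_s−1 = 2.348, D₂ = 1/ε_s+1/ε₂−1 = 3.643.
Solve for T_s⁴: T_s⁴ = (D₂·T₁⁴ + D₁·T₂⁴)/(D₁+D₂) = 3.430×10¹² K⁴.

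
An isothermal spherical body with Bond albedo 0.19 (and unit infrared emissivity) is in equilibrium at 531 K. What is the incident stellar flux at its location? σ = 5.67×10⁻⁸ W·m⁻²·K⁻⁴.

(1−a)S·πr² = σ·4πr²·T⁴ ⇒ S = 4σT⁴/(1−a).
S = 4·5.67×10⁻⁸·7.950×10¹⁰/0.810.

S ≈ 22300 W/m²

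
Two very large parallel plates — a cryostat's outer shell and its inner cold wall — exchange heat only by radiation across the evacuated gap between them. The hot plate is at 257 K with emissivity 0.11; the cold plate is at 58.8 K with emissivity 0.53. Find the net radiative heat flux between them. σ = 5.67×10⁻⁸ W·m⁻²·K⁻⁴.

For two infinite grey parallel plates, q = σ(T₁⁴ − T₂⁴)/(1/ε₁ + 1/ε₂ − 1).
T₁⁴ − T₂⁴ = 4.362×10⁹ − 1.195×10⁷ = 4.351×10⁹ K⁴.
1/ε₁ + 1/ε₂ − 1 = 9.091 + 1.887 − 1 = 9.978.
q = 5.67×10⁻⁸ × 4.351×10⁹ / 9.978.

q ≈ 24.7 W/m²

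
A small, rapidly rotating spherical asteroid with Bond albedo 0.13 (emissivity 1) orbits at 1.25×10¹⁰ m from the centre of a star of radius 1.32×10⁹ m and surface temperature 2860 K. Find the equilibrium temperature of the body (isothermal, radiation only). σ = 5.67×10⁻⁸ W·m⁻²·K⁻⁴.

The star's surface emits σT_*⁴; at distance d the flux is S = σT_*⁴(R_*/d)².
S = 5.67×10⁻⁸·(2860)⁴·(1.32×10⁹/1.25×10¹⁰)² = 42300 W/m².
For an isothermal sphere T⁴ = (1−a)S/(4σ) = 1.623×10¹¹ K⁴.

T ≈ 635 K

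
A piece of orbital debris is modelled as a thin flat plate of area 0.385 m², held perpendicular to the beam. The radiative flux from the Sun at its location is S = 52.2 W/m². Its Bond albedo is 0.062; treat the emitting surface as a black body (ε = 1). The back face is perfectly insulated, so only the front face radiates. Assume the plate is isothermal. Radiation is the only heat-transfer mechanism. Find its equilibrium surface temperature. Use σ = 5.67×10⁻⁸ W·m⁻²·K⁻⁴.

T ≈ 171 K

At equilibrium, absorbed power = emitted power.
Absorbing cross-section = A = 0.3850 m²; emitting surface = A = 0.3850 m² (ratio 1).
(1−a)S·A_cross = εσ·A_surf·T⁴  ⇒  T⁴ = (1−a)S/(1σ).
T⁴ = 0.938·52.2/(1·5.67×10⁻⁸) = 8.636×10⁸ K⁴.
T = (8.636×10⁸)^(1/4).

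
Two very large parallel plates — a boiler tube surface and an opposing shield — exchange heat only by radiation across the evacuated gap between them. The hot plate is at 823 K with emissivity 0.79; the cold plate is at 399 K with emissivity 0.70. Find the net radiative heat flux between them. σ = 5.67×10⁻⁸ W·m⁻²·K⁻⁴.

q ≈ 14500 W/m²

For two infinite grey parallel plates, q = σ(T₁⁴ − T₂⁴)/(1/ε₁ + 1/ε₂ − 1).
T₁⁴ − T₂⁴ = 4.588×10¹¹ − 2.534×10¹⁰ = 4.334×10¹¹ K⁴.
1/ε₁ + 1/ε₂ − 1 = 1.266 + 1.429 − 1 = 1.694.
q = 5.67×10⁻⁸ × 4.334×10¹¹ / 1.694.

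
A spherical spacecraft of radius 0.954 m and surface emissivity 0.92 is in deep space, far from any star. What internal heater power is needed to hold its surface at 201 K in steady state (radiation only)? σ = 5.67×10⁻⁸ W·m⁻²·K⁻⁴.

P = εσ·4πr²·T⁴.
4πr² = 11.44 m²; T⁴ = 1.632×10⁹ K⁴.
P = 0.92·5.67×10⁻⁸·11.44·1.632×10⁹.

P ≈ 974 W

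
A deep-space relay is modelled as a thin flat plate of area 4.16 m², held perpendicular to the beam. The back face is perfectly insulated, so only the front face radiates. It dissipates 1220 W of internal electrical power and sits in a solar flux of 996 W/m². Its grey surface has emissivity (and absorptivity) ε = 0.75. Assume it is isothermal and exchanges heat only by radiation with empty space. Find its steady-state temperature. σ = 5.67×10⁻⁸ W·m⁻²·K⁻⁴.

At steady state, absorbed solar power + internal power = radiated power.
Absorbed: α·S·A_cross = 0.75·996·4.160 = 3108 W (cross-section A).
Total input = 3108 + 1220 = 4328 W.
Radiated: εσ·A_surf·T⁴ with A_surf = A = 4.160 m².
T⁴ = 4328/(0.75·5.67×10⁻⁸·4.160) = 2.446×10¹⁰ K⁴.

T ≈ 395 K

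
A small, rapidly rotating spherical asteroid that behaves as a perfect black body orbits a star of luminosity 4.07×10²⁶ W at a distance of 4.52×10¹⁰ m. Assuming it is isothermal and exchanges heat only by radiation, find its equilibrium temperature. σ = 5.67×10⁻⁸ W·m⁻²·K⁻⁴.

First find the stellar flux at distance d: S = L/(4πd²) = 4.07×10²⁶/(4π·(4.52×10¹⁰)²) = 15850 W/m².
For an isothermal sphere, absorbed (1−a)S·πr² = emitted σ·4πr²·T⁴, so T⁴ = (1−a)S/(4σ).
T⁴ = 1.00·15850/(4·5.67×10⁻⁸) = 6.990×10¹⁰ K⁴.

T ≈ 514 K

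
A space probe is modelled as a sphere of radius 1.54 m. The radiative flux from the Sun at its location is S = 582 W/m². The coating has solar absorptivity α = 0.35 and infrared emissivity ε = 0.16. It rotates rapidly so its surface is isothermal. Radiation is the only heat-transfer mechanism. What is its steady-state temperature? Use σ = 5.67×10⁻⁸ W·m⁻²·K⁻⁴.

At equilibrium, absorbed power = emitted power.
Absorbing cross-section = πr² = 7.451 m²; emitting surface = 4πr² = 29.80 m² (ratio 4).
αS·A_cross = εσ·A_surf·T⁴  ⇒  T⁴ = αS/(ε·4σ).
T⁴ = 0.350·582/(0.16·4·5.67×10⁻⁸) = 5.613×10⁹ K⁴.
T = (5.613×10⁹)^(1/4).

T ≈ 274 K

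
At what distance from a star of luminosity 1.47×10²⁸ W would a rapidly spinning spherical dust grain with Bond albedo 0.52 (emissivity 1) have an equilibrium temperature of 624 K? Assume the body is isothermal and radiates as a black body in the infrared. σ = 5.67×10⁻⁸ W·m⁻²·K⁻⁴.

d ≈ 1.28×10¹¹ m

For an isothermal black-emitting sphere, (1−a)S·πr² = σ·4πr²·T⁴ ⇒ S = 4σT⁴/(1−a).
S = 4·5.67×10⁻⁸·(624)⁴/0.480 = 71640 W/m².
Flux falls as S = L/(4πd²), so d = √(L/(4πS)) = √(1.47×10²⁸/(4π·71640)).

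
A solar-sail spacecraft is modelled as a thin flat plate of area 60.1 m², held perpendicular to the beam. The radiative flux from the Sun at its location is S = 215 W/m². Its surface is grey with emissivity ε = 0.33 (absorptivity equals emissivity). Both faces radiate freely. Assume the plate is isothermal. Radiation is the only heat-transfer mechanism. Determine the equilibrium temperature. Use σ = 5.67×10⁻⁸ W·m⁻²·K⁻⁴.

T ≈ 209 K

At equilibrium, absorbed power = emitted power.
Absorbing cross-section = A = 60.10 m²; emitting surface = 2A = 120.2 m² (ratio 2).
εS·A_cross = εσ·A_surf·T⁴  ⇒  T⁴ = S/(2σ)   (ε cancels).
T⁴ = 215/(2·5.67×10⁻⁸) = 1.896×10⁹ K⁴.
T = (1.896×10⁹)^(1/4).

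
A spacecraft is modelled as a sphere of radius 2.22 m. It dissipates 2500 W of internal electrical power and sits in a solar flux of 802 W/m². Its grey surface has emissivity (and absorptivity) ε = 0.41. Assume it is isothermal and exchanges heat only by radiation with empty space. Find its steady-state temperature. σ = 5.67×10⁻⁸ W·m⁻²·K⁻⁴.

T ≈ 269 K

At steady state, absorbed solar power + internal power = radiated power.
Absorbed: α·S·A_cross = 0.41·802·15.48 = 5091 W (cross-section πr²).
Total input = 5091 + 2500 = 7591 W.
Radiated: εσ·A_surf·T⁴ with A_surf = 4πr² = 61.93 m².
T⁴ = 7591/(0.41·5.67×10⁻⁸·61.93) = 5.273×10⁹ K⁴.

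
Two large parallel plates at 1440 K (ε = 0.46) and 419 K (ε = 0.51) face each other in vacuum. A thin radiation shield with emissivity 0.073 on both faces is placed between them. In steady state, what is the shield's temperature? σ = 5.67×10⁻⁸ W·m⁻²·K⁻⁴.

T_s ≈ 1210 K

In steady state the net flux on the hot side equals that on the cold side.
σ(T₁⁴−T_s⁴)/D₁ = σ(T_s⁴−T₂⁴)/D₂, with D₁ = 1/ε₁+1/ε_s−1 = 14.87, D₂ = 1/ε_s+1/ε₂−1 = 14.66.
Solve for T_s⁴: T_s⁴ = (D₂·T₁⁴ + D₁·T₂⁴)/(D₁+D₂) = 2.150×10¹² K⁴.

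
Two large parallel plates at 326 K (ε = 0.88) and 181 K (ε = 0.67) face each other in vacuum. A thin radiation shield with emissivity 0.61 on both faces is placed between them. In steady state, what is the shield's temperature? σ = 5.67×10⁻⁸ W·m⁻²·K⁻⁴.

T_s ≈ 286 K

In steady state the net flux on the hot side equals that on the cold side.
σ(T₁⁴−T_s⁴)/D₁ = σ(T_s⁴−T₂⁴)/D₂, with D₁ = 1/ε₁+1/ε_s−1 = 1.776, D₂ = 1/ε_s+1/ε₂−1 = 2.132.
Solve for T_s⁴: T_s⁴ = (D₂·T₁⁴ + D₁·T₂⁴)/(D₁+D₂) = 6.650×10⁹ K⁴.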